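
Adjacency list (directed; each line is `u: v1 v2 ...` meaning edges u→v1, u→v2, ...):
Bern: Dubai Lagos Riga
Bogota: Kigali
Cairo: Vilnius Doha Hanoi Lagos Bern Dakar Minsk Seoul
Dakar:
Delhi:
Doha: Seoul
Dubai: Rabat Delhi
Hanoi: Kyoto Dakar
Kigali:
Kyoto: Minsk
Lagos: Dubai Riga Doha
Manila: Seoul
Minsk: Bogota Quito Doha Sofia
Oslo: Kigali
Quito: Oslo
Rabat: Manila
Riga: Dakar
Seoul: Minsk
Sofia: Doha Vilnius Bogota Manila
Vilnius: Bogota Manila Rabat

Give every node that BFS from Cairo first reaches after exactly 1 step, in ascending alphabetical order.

Level 0: Cairo
Level 1: Bern, Dakar, Doha, Hanoi, Lagos, Minsk, Seoul, Vilnius
Level 2: Bogota, Dubai, Kyoto, Manila, Quito, Rabat, Riga, Sofia
Level 3: Delhi, Kigali, Oslo

Bern, Dakar, Doha, Hanoi, Lagos, Minsk, Seoul, Vilnius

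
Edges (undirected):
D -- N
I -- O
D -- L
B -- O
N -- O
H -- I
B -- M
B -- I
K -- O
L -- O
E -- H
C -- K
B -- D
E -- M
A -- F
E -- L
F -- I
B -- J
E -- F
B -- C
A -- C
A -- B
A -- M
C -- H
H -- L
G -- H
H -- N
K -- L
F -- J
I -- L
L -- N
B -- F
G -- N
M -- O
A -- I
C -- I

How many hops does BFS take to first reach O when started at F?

2

Level 0: F
Level 1: A, B, E, I, J
Level 2: C, D, H, L, M, O
Level 3: G, K, N
O first appears at level 2.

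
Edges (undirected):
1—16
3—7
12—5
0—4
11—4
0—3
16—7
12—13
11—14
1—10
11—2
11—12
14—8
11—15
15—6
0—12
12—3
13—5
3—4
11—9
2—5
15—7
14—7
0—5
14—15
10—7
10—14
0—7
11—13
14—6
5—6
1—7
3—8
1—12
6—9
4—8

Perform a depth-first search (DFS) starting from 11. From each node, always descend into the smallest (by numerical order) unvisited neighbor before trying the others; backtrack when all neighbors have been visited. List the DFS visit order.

Visit 11
11 → 2
2 → 5
5 → 0
0 → 3
3 → 4
4 → 8
8 → 14
14 → 6
6 → 9
6 → 15
15 → 7
7 → 1
1 → 10
1 → 12
12 → 13
1 → 16

11 2 5 0 3 4 8 14 6 9 15 7 1 10 12 13 16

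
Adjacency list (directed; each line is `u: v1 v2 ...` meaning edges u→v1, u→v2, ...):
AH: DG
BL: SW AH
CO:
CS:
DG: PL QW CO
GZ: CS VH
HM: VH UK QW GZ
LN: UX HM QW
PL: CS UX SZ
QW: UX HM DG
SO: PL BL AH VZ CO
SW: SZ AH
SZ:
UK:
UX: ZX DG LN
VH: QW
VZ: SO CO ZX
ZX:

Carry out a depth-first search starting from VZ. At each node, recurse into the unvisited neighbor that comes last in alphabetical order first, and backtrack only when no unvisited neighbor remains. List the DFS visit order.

Visit VZ
VZ → ZX
VZ → SO
SO → PL
PL → UX
UX → LN
LN → QW
QW → HM
HM → VH
HM → UK
HM → GZ
GZ → CS
QW → DG
DG → CO
PL → SZ
SO → BL
BL → SW
SW → AH

VZ, ZX, SO, PL, UX, LN, QW, HM, VH, UK, GZ, CS, DG, CO, SZ, BL, SW, AH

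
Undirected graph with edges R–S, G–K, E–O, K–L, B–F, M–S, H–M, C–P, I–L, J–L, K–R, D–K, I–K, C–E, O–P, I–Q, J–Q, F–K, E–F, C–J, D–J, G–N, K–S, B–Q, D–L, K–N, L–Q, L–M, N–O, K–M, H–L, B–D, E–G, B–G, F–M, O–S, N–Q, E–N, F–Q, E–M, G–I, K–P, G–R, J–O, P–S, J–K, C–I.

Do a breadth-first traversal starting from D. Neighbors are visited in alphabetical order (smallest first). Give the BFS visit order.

D → B → J → K → L → F → G → Q → C → O → I → M → N → P → R → S → H → E

Visit D; enqueue B, J, K, L → queue [B, J, K, L]
Visit B; enqueue F, G, Q → queue [J, K, L, F, G, Q]
Visit J; enqueue C, O → queue [K, L, F, G, Q, C, O]
Visit K; enqueue I, M, N, P, R, S → queue [L, F, G, Q, C, O, I, M, N, P, R, S]
Visit L; enqueue H → queue [F, G, Q, C, O, I, M, N, P, R, S, H]
Visit F; enqueue E → queue [G, Q, C, O, I, M, N, P, R, S, H, E]
Visit G → queue [Q, C, O, I, M, N, P, R, S, H, E]
Visit Q → queue [C, O, I, M, N, P, R, S, H, E]
Visit C → queue [O, I, M, N, P, R, S, H, E]
Visit O → queue [I, M, N, P, R, S, H, E]
Visit I → queue [M, N, P, R, S, H, E]
Visit M → queue [N, P, R, S, H, E]
Visit N → queue [P, R, S, H, E]
Visit P → queue [R, S, H, E]
Visit R → queue [S, H, E]
Visit S → queue [H, E]
Visit H → queue [E]
Visit E → queue []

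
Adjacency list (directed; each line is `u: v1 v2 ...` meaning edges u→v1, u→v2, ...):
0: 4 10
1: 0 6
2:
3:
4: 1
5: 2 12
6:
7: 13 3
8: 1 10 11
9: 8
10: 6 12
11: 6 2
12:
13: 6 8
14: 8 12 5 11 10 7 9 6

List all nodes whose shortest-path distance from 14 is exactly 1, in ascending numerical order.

5, 6, 7, 8, 9, 10, 11, 12

Level 0: 14
Level 1: 5, 6, 7, 8, 9, 10, 11, 12
Level 2: 1, 2, 3, 13
Level 3: 0
Level 4: 4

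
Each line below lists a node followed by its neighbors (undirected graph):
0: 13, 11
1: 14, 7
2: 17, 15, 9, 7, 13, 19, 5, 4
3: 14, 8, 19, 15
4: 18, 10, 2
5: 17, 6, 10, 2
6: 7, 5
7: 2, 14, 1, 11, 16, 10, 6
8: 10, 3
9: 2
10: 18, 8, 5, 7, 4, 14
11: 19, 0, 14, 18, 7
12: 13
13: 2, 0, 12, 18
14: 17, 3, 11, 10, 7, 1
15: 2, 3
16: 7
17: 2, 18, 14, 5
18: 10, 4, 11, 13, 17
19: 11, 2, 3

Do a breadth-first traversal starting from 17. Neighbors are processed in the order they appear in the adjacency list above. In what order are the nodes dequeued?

Visit 17; enqueue 2, 18, 14, 5 → queue [2, 18, 14, 5]
Visit 2; enqueue 15, 9, 7, 13, 19, 4 → queue [18, 14, 5, 15, 9, 7, 13, 19, 4]
Visit 18; enqueue 10, 11 → queue [14, 5, 15, 9, 7, 13, 19, 4, 10, 11]
Visit 14; enqueue 3, 1 → queue [5, 15, 9, 7, 13, 19, 4, 10, 11, 3, 1]
Visit 5; enqueue 6 → queue [15, 9, 7, 13, 19, 4, 10, 11, 3, 1, 6]
Visit 15 → queue [9, 7, 13, 19, 4, 10, 11, 3, 1, 6]
Visit 9 → queue [7, 13, 19, 4, 10, 11, 3, 1, 6]
Visit 7; enqueue 16 → queue [13, 19, 4, 10, 11, 3, 1, 6, 16]
Visit 13; enqueue 0, 12 → queue [19, 4, 10, 11, 3, 1, 6, 16, 0, 12]
Visit 19 → queue [4, 10, 11, 3, 1, 6, 16, 0, 12]
Visit 4 → queue [10, 11, 3, 1, 6, 16, 0, 12]
Visit 10; enqueue 8 → queue [11, 3, 1, 6, 16, 0, 12, 8]
Visit 11 → queue [3, 1, 6, 16, 0, 12, 8]
Visit 3 → queue [1, 6, 16, 0, 12, 8]
Visit 1 → queue [6, 16, 0, 12, 8]
Visit 6 → queue [16, 0, 12, 8]
Visit 16 → queue [0, 12, 8]
Visit 0 → queue [12, 8]
Visit 12 → queue [8]
Visit 8 → queue []

17 2 18 14 5 15 9 7 13 19 4 10 11 3 1 6 16 0 12 8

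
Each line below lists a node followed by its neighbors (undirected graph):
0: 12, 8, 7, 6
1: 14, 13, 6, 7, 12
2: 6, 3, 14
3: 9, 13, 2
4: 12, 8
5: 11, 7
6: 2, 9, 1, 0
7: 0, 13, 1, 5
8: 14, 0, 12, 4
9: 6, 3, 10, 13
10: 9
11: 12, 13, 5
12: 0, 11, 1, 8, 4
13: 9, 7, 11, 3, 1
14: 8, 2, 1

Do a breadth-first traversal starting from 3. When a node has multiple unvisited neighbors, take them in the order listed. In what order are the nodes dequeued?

Visit 3; enqueue 9, 13, 2 → queue [9, 13, 2]
Visit 9; enqueue 6, 10 → queue [13, 2, 6, 10]
Visit 13; enqueue 7, 11, 1 → queue [2, 6, 10, 7, 11, 1]
Visit 2; enqueue 14 → queue [6, 10, 7, 11, 1, 14]
Visit 6; enqueue 0 → queue [10, 7, 11, 1, 14, 0]
Visit 10 → queue [7, 11, 1, 14, 0]
Visit 7; enqueue 5 → queue [11, 1, 14, 0, 5]
Visit 11; enqueue 12 → queue [1, 14, 0, 5, 12]
Visit 1 → queue [14, 0, 5, 12]
Visit 14; enqueue 8 → queue [0, 5, 12, 8]
Visit 0 → queue [5, 12, 8]
Visit 5 → queue [12, 8]
Visit 12; enqueue 4 → queue [8, 4]
Visit 8 → queue [4]
Visit 4 → queue []

3 → 9 → 13 → 2 → 6 → 10 → 7 → 11 → 1 → 14 → 0 → 5 → 12 → 8 → 4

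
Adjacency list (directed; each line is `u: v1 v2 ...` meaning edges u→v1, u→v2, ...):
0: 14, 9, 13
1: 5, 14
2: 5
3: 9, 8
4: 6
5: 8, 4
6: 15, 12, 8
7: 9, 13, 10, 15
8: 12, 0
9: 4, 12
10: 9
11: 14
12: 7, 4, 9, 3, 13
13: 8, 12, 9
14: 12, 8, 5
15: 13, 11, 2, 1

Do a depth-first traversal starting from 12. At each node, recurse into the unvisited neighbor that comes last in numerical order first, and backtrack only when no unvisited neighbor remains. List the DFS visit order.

Visit 12
12 → 13
13 → 9
9 → 4
4 → 6
6 → 15
15 → 11
11 → 14
14 → 8
8 → 0
14 → 5
15 → 2
15 → 1
12 → 7
7 → 10
12 → 3

12 → 13 → 9 → 4 → 6 → 15 → 11 → 14 → 8 → 0 → 5 → 2 → 1 → 7 → 10 → 3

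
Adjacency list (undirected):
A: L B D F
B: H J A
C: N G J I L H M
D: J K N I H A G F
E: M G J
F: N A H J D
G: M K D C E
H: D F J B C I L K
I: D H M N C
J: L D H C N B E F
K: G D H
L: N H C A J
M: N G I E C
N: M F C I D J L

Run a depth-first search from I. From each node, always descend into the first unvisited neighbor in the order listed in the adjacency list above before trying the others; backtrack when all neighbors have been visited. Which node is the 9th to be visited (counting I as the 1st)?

H

Visit I
I → D
D → J
J → L
L → N
N → M
M → G
G → K
K → H
H → F
F → A
A → B
H → C
G → E

Visit order: I, D, J, L, N, M, G, K, H, F, A, B, C, E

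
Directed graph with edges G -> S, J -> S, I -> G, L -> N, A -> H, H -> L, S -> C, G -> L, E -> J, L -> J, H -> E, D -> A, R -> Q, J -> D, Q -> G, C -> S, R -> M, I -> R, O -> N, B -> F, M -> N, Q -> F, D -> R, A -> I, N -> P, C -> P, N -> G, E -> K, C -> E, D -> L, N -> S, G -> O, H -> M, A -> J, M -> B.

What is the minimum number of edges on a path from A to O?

3

Level 0: A
Level 1: H, I, J
Level 2: D, E, G, L, M, R, S
Level 3: B, C, K, N, O, Q
Level 4: F, P
O first appears at level 3.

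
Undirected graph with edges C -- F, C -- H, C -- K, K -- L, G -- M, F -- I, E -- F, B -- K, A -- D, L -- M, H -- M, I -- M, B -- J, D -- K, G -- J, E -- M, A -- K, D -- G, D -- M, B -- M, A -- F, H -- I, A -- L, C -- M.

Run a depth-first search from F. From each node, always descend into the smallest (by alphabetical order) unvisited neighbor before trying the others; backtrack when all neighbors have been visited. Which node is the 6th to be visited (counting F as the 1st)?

B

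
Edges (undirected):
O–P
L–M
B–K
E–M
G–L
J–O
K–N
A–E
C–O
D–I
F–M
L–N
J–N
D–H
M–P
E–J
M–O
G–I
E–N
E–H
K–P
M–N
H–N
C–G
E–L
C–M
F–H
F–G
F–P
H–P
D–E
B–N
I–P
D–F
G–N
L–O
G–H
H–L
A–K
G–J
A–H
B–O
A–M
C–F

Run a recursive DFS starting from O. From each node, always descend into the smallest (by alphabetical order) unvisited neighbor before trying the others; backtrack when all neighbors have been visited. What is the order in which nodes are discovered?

O, B, K, A, E, D, F, C, G, H, L, M, N, J, P, I

Visit O
O → B
B → K
K → A
A → E
E → D
D → F
F → C
C → G
G → H
H → L
L → M
M → N
N → J
M → P
P → I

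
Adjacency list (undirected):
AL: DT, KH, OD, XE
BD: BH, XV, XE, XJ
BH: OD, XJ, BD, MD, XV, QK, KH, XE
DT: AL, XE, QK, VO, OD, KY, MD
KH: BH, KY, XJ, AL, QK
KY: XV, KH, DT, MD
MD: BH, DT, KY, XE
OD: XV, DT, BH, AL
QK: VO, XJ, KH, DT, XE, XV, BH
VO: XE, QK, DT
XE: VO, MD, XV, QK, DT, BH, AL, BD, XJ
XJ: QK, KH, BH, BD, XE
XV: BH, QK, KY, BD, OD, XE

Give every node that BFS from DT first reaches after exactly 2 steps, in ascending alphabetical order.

Level 0: DT
Level 1: AL, KY, MD, OD, QK, VO, XE
Level 2: BD, BH, KH, XJ, XV

BD, BH, KH, XJ, XV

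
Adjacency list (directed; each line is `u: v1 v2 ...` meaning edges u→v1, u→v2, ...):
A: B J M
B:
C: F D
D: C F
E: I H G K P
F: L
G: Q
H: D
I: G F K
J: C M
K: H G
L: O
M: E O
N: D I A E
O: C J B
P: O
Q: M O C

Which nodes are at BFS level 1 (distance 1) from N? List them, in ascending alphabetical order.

Level 0: N
Level 1: A, D, E, I
Level 2: B, C, F, G, H, J, K, M, P
Level 3: L, O, Q

A, D, E, I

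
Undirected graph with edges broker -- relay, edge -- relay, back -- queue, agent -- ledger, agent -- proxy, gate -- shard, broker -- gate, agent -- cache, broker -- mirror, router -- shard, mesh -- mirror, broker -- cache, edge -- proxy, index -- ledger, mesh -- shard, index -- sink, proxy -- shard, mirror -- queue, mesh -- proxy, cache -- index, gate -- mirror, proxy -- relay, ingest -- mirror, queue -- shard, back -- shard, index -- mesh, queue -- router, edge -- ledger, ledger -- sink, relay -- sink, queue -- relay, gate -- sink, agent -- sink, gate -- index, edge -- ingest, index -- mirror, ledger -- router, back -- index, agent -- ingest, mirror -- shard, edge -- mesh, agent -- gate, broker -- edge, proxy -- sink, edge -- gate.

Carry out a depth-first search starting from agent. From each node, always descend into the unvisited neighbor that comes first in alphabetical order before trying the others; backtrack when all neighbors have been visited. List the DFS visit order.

agent -> cache -> broker -> edge -> gate -> index -> back -> queue -> mirror -> ingest -> mesh -> proxy -> relay -> sink -> ledger -> router -> shard

Visit agent
agent → cache
cache → broker
broker → edge
edge → gate
gate → index
index → back
back → queue
queue → mirror
mirror → ingest
mirror → mesh
mesh → proxy
proxy → relay
relay → sink
sink → ledger
ledger → router
router → shard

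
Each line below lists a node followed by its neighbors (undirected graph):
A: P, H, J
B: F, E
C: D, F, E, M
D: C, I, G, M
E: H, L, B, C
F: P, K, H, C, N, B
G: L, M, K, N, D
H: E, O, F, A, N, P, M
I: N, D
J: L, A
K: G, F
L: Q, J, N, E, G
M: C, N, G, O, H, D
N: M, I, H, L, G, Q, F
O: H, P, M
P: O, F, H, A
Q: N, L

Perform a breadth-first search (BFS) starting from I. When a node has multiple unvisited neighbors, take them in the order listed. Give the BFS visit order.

I, N, D, M, H, L, G, Q, F, C, O, E, A, P, J, K, B

Visit I; enqueue N, D → queue [N, D]
Visit N; enqueue M, H, L, G, Q, F → queue [D, M, H, L, G, Q, F]
Visit D; enqueue C → queue [M, H, L, G, Q, F, C]
Visit M; enqueue O → queue [H, L, G, Q, F, C, O]
Visit H; enqueue E, A, P → queue [L, G, Q, F, C, O, E, A, P]
Visit L; enqueue J → queue [G, Q, F, C, O, E, A, P, J]
Visit G; enqueue K → queue [Q, F, C, O, E, A, P, J, K]
Visit Q → queue [F, C, O, E, A, P, J, K]
Visit F; enqueue B → queue [C, O, E, A, P, J, K, B]
Visit C → queue [O, E, A, P, J, K, B]
Visit O → queue [E, A, P, J, K, B]
Visit E → queue [A, P, J, K, B]
Visit A → queue [P, J, K, B]
Visit P → queue [J, K, B]
Visit J → queue [K, B]
Visit K → queue [B]
Visit B → queue []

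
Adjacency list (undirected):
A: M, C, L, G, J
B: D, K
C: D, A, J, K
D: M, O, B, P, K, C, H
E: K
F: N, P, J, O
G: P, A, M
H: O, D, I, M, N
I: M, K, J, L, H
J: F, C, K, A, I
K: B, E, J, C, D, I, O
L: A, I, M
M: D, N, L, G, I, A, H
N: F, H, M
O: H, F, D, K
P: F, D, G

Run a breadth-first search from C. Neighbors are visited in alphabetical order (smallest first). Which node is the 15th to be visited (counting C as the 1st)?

E

Visit C; enqueue A, D, J, K → queue [A, D, J, K]
Visit A; enqueue G, L, M → queue [D, J, K, G, L, M]
Visit D; enqueue B, H, O, P → queue [J, K, G, L, M, B, H, O, P]
Visit J; enqueue F, I → queue [K, G, L, M, B, H, O, P, F, I]
Visit K; enqueue E → queue [G, L, M, B, H, O, P, F, I, E]
Visit G → queue [L, M, B, H, O, P, F, I, E]
Visit L → queue [M, B, H, O, P, F, I, E]
Visit M; enqueue N → queue [B, H, O, P, F, I, E, N]
Visit B → queue [H, O, P, F, I, E, N]
Visit H → queue [O, P, F, I, E, N]
Visit O → queue [P, F, I, E, N]
Visit P → queue [F, I, E, N]
Visit F → queue [I, E, N]
Visit I → queue [E, N]
Visit E → queue [N]
Visit N → queue []

Visit order: C, A, D, J, K, G, L, M, B, H, O, P, F, I, E, N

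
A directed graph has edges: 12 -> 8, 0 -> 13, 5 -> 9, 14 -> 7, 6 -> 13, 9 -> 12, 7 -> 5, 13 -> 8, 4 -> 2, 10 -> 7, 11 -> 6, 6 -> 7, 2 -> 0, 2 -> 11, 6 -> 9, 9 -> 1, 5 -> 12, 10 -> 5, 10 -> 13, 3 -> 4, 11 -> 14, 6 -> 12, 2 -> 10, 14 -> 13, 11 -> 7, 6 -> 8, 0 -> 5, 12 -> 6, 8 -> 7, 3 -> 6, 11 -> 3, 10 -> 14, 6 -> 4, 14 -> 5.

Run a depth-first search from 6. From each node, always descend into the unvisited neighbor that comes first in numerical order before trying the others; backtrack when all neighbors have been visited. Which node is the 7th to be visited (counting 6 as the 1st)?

1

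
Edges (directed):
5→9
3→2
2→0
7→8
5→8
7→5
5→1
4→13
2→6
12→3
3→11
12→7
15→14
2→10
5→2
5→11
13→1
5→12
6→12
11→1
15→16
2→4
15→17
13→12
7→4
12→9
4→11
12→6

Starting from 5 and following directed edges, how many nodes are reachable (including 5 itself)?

BFS from 5 visits: 5, 12, 11, 9, 8, 2, 1, 7, 6, 3, 10, 4, 0, 13
Reachable nodes: 14 of 18 total.

14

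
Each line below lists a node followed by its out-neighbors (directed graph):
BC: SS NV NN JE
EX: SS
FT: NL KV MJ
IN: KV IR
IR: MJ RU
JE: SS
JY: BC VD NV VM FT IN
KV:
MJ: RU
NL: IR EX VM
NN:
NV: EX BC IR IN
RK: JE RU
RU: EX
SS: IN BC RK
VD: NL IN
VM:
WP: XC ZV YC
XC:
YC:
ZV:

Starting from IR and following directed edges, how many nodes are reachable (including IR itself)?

BFS from IR visits: IR, RU, MJ, EX, SS, RK, IN, BC, JE, KV, NV, NN
Reachable nodes: 12 of 21 total.

12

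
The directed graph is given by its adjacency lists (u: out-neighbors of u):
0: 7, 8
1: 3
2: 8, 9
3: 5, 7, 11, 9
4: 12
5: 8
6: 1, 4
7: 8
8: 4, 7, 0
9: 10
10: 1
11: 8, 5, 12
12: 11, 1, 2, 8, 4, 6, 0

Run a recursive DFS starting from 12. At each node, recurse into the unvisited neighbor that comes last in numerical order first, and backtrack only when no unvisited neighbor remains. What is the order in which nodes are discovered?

Visit 12
12 → 11
11 → 8
8 → 7
8 → 4
8 → 0
11 → 5
12 → 6
6 → 1
1 → 3
3 → 9
9 → 10
12 → 2

12, 11, 8, 7, 4, 0, 5, 6, 1, 3, 9, 10, 2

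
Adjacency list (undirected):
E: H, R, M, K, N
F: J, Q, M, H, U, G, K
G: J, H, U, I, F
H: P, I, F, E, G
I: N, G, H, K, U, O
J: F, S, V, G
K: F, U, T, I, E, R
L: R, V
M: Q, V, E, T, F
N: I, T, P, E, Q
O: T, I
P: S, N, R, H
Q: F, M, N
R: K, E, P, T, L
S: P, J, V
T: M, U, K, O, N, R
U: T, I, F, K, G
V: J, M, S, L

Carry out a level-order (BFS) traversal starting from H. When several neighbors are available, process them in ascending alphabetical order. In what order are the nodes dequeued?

H E F G I P K M N R J Q U O S T V L

Visit H; enqueue E, F, G, I, P → queue [E, F, G, I, P]
Visit E; enqueue K, M, N, R → queue [F, G, I, P, K, M, N, R]
Visit F; enqueue J, Q, U → queue [G, I, P, K, M, N, R, J, Q, U]
Visit G → queue [I, P, K, M, N, R, J, Q, U]
Visit I; enqueue O → queue [P, K, M, N, R, J, Q, U, O]
Visit P; enqueue S → queue [K, M, N, R, J, Q, U, O, S]
Visit K; enqueue T → queue [M, N, R, J, Q, U, O, S, T]
Visit M; enqueue V → queue [N, R, J, Q, U, O, S, T, V]
Visit N → queue [R, J, Q, U, O, S, T, V]
Visit R; enqueue L → queue [J, Q, U, O, S, T, V, L]
Visit J → queue [Q, U, O, S, T, V, L]
Visit Q → queue [U, O, S, T, V, L]
Visit U → queue [O, S, T, V, L]
Visit O → queue [S, T, V, L]
Visit S → queue [T, V, L]
Visit T → queue [V, L]
Visit V → queue [L]
Visit L → queue []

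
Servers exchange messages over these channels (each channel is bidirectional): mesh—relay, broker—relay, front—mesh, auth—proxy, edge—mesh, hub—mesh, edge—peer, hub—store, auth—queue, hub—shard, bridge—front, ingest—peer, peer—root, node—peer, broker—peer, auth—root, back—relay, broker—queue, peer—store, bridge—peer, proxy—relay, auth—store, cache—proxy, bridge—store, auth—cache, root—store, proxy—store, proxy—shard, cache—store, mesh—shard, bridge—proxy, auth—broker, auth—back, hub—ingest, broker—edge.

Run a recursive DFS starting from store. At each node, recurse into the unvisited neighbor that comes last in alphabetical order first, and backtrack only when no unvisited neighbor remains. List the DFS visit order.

store, root, peer, node, ingest, hub, shard, proxy, relay, mesh, front, bridge, edge, broker, queue, auth, cache, back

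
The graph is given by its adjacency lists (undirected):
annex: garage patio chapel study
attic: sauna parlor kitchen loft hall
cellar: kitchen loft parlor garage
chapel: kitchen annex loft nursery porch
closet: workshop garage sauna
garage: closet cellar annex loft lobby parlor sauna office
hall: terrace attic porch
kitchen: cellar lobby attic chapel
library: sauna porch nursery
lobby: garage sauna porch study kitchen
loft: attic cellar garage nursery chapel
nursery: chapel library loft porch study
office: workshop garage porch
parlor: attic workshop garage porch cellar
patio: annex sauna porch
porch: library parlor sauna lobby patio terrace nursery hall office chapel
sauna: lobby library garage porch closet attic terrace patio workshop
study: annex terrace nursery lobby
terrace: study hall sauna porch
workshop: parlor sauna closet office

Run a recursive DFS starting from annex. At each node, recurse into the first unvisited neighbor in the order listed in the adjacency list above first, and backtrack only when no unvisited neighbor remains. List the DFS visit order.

Visit annex
annex → garage
garage → closet
closet → workshop
workshop → parlor
parlor → attic
attic → sauna
sauna → lobby
lobby → porch
porch → library
library → nursery
nursery → chapel
chapel → kitchen
kitchen → cellar
cellar → loft
nursery → study
study → terrace
terrace → hall
porch → patio
porch → office

annex garage closet workshop parlor attic sauna lobby porch library nursery chapel kitchen cellar loft study terrace hall patio office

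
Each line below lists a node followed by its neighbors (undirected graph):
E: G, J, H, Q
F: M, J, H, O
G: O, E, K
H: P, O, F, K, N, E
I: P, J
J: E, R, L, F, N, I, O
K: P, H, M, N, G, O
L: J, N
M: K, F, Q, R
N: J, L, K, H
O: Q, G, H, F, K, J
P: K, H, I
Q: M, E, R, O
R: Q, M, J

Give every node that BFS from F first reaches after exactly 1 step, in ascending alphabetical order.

Level 0: F
Level 1: H, J, M, O
Level 2: E, G, I, K, L, N, P, Q, R

H, J, M, O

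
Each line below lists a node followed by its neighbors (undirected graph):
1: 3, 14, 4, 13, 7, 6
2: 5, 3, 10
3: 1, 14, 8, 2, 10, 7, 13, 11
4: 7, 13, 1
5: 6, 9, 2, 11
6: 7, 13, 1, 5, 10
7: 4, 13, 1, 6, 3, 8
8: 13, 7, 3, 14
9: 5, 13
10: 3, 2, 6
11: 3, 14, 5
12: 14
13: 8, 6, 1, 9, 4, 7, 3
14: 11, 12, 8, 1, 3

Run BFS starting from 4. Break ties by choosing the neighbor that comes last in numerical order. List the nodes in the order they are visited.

4 -> 13 -> 7 -> 1 -> 9 -> 8 -> 6 -> 3 -> 14 -> 5 -> 10 -> 11 -> 2 -> 12

Visit 4; enqueue 13, 7, 1 → queue [13, 7, 1]
Visit 13; enqueue 9, 8, 6, 3 → queue [7, 1, 9, 8, 6, 3]
Visit 7 → queue [1, 9, 8, 6, 3]
Visit 1; enqueue 14 → queue [9, 8, 6, 3, 14]
Visit 9; enqueue 5 → queue [8, 6, 3, 14, 5]
Visit 8 → queue [6, 3, 14, 5]
Visit 6; enqueue 10 → queue [3, 14, 5, 10]
Visit 3; enqueue 11, 2 → queue [14, 5, 10, 11, 2]
Visit 14; enqueue 12 → queue [5, 10, 11, 2, 12]
Visit 5 → queue [10, 11, 2, 12]
Visit 10 → queue [11, 2, 12]
Visit 11 → queue [2, 12]
Visit 2 → queue [12]
Visit 12 → queue []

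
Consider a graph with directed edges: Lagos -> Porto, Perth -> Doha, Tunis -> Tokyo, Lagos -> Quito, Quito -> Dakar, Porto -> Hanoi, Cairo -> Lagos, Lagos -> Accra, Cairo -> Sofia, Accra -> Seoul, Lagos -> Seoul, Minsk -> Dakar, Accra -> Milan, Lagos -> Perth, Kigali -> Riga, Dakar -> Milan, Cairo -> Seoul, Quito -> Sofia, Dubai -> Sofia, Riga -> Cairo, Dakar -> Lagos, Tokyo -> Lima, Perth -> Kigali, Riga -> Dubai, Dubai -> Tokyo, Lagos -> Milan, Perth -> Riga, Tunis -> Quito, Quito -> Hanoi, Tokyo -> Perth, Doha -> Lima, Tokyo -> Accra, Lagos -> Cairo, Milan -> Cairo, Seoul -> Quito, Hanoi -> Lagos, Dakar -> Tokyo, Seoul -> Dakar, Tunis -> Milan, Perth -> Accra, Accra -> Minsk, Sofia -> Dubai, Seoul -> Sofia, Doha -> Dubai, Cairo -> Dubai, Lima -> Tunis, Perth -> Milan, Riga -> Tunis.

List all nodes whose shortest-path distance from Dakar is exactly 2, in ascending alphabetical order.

Level 0: Dakar
Level 1: Lagos, Milan, Tokyo
Level 2: Accra, Cairo, Lima, Perth, Porto, Quito, Seoul
Level 3: Doha, Dubai, Hanoi, Kigali, Minsk, Riga, Sofia, Tunis

Accra, Cairo, Lima, Perth, Porto, Quito, Seoul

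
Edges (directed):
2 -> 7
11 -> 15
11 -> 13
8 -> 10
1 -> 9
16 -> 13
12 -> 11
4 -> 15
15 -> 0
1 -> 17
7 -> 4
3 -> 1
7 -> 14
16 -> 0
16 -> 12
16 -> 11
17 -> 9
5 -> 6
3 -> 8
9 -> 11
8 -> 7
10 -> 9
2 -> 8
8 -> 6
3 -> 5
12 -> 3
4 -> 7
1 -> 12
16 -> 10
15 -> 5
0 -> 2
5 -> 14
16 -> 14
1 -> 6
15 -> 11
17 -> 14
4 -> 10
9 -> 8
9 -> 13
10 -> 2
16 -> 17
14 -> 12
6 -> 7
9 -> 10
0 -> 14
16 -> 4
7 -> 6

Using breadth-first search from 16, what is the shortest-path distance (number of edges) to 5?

3

Level 0: 16
Level 1: 0, 4, 10, 11, 12, 13, 14, 17
Level 2: 2, 3, 7, 9, 15
Level 3: 1, 5, 6, 8
5 first appears at level 3.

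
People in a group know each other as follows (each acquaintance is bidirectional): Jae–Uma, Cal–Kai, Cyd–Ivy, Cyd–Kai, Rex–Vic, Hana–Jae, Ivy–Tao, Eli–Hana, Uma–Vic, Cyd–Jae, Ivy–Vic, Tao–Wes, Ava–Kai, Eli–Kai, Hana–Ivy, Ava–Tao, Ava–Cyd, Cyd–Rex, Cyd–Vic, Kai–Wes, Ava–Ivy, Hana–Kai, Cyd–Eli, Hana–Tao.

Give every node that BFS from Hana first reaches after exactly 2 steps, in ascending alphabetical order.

Level 0: Hana
Level 1: Eli, Ivy, Jae, Kai, Tao
Level 2: Ava, Cal, Cyd, Uma, Vic, Wes
Level 3: Rex

Ava, Cal, Cyd, Uma, Vic, Wes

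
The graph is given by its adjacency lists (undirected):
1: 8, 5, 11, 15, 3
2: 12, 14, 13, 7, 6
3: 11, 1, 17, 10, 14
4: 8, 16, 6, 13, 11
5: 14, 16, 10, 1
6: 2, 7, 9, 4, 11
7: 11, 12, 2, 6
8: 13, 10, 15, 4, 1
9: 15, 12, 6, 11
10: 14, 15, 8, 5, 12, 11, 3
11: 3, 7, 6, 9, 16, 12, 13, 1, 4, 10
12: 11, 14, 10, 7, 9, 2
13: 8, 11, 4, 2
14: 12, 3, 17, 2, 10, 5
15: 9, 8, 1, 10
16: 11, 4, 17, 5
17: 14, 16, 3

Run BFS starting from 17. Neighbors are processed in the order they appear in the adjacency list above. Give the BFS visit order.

Visit 17; enqueue 14, 16, 3 → queue [14, 16, 3]
Visit 14; enqueue 12, 2, 10, 5 → queue [16, 3, 12, 2, 10, 5]
Visit 16; enqueue 11, 4 → queue [3, 12, 2, 10, 5, 11, 4]
Visit 3; enqueue 1 → queue [12, 2, 10, 5, 11, 4, 1]
Visit 12; enqueue 7, 9 → queue [2, 10, 5, 11, 4, 1, 7, 9]
Visit 2; enqueue 13, 6 → queue [10, 5, 11, 4, 1, 7, 9, 13, 6]
Visit 10; enqueue 15, 8 → queue [5, 11, 4, 1, 7, 9, 13, 6, 15, 8]
Visit 5 → queue [11, 4, 1, 7, 9, 13, 6, 15, 8]
Visit 11 → queue [4, 1, 7, 9, 13, 6, 15, 8]
Visit 4 → queue [1, 7, 9, 13, 6, 15, 8]
Visit 1 → queue [7, 9, 13, 6, 15, 8]
Visit 7 → queue [9, 13, 6, 15, 8]
Visit 9 → queue [13, 6, 15, 8]
Visit 13 → queue [6, 15, 8]
Visit 6 → queue [15, 8]
Visit 15 → queue [8]
Visit 8 → queue []

17 14 16 3 12 2 10 5 11 4 1 7 9 13 6 15 8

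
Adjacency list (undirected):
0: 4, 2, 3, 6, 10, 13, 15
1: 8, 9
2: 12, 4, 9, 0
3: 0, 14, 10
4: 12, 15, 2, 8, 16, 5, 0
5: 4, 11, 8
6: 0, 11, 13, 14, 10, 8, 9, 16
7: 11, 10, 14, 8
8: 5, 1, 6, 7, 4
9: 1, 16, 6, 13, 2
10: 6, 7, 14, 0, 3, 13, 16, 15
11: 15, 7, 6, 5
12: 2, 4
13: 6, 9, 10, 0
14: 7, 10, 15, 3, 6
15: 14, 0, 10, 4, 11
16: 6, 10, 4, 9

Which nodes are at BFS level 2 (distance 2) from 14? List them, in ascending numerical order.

0, 4, 8, 9, 11, 13, 16

Level 0: 14
Level 1: 3, 6, 7, 10, 15
Level 2: 0, 4, 8, 9, 11, 13, 16
Level 3: 1, 2, 5, 12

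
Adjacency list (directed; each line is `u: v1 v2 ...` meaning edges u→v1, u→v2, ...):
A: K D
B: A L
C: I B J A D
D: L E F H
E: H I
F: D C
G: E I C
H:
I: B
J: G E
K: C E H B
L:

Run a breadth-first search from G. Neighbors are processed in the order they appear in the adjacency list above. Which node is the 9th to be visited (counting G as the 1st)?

D

Visit G; enqueue E, I, C → queue [E, I, C]
Visit E; enqueue H → queue [I, C, H]
Visit I; enqueue B → queue [C, H, B]
Visit C; enqueue J, A, D → queue [H, B, J, A, D]
Visit H → queue [B, J, A, D]
Visit B; enqueue L → queue [J, A, D, L]
Visit J → queue [A, D, L]
Visit A; enqueue K → queue [D, L, K]
Visit D; enqueue F → queue [L, K, F]
Visit L → queue [K, F]
Visit K → queue [F]
Visit F → queue []

Visit order: G, E, I, C, H, B, J, A, D, L, K, F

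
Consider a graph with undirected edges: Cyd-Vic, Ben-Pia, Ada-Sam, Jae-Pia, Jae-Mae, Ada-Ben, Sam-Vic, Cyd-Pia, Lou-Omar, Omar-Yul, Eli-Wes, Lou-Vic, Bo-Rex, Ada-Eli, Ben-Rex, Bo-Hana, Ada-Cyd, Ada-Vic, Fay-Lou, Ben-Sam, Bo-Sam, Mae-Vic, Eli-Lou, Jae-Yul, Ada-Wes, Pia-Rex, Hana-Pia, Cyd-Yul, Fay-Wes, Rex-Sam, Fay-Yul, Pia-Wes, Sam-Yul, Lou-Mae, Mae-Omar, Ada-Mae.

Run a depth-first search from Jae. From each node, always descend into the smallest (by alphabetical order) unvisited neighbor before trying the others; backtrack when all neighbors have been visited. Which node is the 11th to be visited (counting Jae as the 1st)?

Fay

Visit Jae
Jae → Mae
Mae → Ada
Ada → Ben
Ben → Pia
Pia → Cyd
Cyd → Vic
Vic → Lou
Lou → Eli
Eli → Wes
Wes → Fay
Fay → Yul
Yul → Omar
Yul → Sam
Sam → Bo
Bo → Hana
Bo → Rex

Visit order: Jae, Mae, Ada, Ben, Pia, Cyd, Vic, Lou, Eli, Wes, Fay, Yul, Omar, Sam, Bo, Hana, Rex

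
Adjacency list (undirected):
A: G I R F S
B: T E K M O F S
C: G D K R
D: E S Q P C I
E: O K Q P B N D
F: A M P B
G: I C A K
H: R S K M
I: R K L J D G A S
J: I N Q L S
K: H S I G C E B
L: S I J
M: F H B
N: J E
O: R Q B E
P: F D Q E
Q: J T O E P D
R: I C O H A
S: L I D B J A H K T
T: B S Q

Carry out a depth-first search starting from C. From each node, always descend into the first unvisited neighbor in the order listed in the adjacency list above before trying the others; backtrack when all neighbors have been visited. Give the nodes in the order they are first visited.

C → G → I → R → O → Q → J → N → E → K → H → S → L → D → P → F → A → M → B → T

Visit C
C → G
G → I
I → R
R → O
O → Q
Q → J
J → N
N → E
E → K
K → H
H → S
S → L
S → D
D → P
P → F
F → A
F → M
M → B
B → T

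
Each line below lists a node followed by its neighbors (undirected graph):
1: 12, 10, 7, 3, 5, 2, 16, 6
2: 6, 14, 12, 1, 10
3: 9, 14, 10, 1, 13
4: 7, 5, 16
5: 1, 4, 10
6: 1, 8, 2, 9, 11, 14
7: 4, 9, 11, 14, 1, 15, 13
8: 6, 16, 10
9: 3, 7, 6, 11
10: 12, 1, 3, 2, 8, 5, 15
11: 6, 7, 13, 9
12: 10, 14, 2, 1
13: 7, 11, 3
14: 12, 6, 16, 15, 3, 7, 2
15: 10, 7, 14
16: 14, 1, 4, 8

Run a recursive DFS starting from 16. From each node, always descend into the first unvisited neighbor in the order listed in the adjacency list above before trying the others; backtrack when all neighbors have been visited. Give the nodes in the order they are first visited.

Visit 16
16 → 14
14 → 12
12 → 10
10 → 1
1 → 7
7 → 4
4 → 5
7 → 9
9 → 3
3 → 13
13 → 11
11 → 6
6 → 8
6 → 2
7 → 15

16 → 14 → 12 → 10 → 1 → 7 → 4 → 5 → 9 → 3 → 13 → 11 → 6 → 8 → 2 → 15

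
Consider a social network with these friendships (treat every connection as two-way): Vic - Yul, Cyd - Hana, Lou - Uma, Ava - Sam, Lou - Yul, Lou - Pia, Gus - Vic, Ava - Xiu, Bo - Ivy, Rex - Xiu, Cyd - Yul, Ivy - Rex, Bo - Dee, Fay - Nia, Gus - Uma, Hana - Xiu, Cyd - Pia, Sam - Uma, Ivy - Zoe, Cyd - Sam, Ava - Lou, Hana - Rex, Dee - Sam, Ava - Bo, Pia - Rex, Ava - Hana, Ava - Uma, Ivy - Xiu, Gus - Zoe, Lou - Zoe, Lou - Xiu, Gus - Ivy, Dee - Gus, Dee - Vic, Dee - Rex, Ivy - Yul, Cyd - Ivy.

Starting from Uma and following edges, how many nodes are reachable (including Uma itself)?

16

BFS from Uma visits: Uma, Sam, Lou, Gus, Ava, Dee, Cyd, Zoe, Yul, Xiu, Pia, Vic, Ivy, Hana, Bo, Rex
Reachable nodes: 16 of 18 total.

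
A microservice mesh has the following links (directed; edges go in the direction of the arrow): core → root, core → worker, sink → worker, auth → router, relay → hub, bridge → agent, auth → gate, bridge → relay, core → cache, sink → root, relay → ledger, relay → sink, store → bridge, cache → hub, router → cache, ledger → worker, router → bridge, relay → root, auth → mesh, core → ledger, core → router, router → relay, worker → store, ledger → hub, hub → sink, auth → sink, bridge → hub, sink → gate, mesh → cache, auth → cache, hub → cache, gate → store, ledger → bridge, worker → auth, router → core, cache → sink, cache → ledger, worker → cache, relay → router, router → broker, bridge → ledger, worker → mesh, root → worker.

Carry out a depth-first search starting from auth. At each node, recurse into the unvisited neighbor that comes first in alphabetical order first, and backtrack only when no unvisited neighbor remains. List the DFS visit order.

Visit auth
auth → cache
cache → hub
hub → sink
sink → gate
gate → store
store → bridge
bridge → agent
bridge → ledger
ledger → worker
worker → mesh
bridge → relay
relay → root
relay → router
router → broker
router → core

auth, cache, hub, sink, gate, store, bridge, agent, ledger, worker, mesh, relay, root, router, broker, core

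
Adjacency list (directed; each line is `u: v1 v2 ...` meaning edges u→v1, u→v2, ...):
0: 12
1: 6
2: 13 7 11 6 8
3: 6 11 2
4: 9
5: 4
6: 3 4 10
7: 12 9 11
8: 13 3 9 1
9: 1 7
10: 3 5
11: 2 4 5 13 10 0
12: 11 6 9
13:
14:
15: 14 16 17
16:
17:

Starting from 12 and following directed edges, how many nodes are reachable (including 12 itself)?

14

BFS from 12 visits: 12, 11, 9, 6, 13, 10, 5, 4, 2, 0, 7, 1, 3, 8
Reachable nodes: 14 of 18 total.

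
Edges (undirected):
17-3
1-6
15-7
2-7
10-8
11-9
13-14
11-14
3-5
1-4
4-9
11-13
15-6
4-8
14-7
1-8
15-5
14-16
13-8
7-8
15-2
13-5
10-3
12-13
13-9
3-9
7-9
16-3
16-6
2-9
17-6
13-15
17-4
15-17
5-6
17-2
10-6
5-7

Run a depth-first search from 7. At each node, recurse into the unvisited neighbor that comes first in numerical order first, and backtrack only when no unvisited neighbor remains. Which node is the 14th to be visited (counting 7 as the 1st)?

Visit 7
7 → 2
2 → 9
9 → 3
3 → 5
5 → 6
6 → 1
1 → 4
4 → 8
8 → 10
8 → 13
13 → 11
11 → 14
14 → 16
13 → 12
13 → 15
15 → 17

Visit order: 7, 2, 9, 3, 5, 6, 1, 4, 8, 10, 13, 11, 14, 16, 12, 15, 17

16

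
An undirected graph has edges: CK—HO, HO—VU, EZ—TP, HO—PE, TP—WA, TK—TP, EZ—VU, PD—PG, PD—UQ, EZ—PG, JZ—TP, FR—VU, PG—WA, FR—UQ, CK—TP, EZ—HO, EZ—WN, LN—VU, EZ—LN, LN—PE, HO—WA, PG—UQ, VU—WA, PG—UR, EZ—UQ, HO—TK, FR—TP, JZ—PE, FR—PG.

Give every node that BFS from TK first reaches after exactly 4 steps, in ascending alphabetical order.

PD, UR

Level 0: TK
Level 1: HO, TP
Level 2: CK, EZ, FR, JZ, PE, VU, WA
Level 3: LN, PG, UQ, WN
Level 4: PD, UR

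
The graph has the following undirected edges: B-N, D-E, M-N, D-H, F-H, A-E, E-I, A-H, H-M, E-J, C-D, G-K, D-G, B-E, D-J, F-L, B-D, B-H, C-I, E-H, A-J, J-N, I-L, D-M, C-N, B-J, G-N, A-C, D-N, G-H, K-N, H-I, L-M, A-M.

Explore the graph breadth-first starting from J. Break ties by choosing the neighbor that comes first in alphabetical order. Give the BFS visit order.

J, A, B, D, E, N, C, H, M, G, I, K, F, L

Visit J; enqueue A, B, D, E, N → queue [A, B, D, E, N]
Visit A; enqueue C, H, M → queue [B, D, E, N, C, H, M]
Visit B → queue [D, E, N, C, H, M]
Visit D; enqueue G → queue [E, N, C, H, M, G]
Visit E; enqueue I → queue [N, C, H, M, G, I]
Visit N; enqueue K → queue [C, H, M, G, I, K]
Visit C → queue [H, M, G, I, K]
Visit H; enqueue F → queue [M, G, I, K, F]
Visit M; enqueue L → queue [G, I, K, F, L]
Visit G → queue [I, K, F, L]
Visit I → queue [K, F, L]
Visit K → queue [F, L]
Visit F → queue [L]
Visit L → queue []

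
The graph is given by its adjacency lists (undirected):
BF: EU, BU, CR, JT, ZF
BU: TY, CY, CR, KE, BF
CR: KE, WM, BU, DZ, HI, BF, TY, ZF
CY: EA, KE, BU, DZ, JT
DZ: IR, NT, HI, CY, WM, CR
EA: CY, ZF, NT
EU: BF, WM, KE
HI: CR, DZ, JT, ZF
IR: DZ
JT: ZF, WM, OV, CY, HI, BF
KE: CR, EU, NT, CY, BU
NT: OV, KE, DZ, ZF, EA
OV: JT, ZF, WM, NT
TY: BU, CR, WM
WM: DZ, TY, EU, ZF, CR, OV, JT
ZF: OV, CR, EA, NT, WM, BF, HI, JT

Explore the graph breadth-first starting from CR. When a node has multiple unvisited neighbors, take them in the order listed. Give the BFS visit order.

Visit CR; enqueue KE, WM, BU, DZ, HI, BF, TY, ZF → queue [KE, WM, BU, DZ, HI, BF, TY, ZF]
Visit KE; enqueue EU, NT, CY → queue [WM, BU, DZ, HI, BF, TY, ZF, EU, NT, CY]
Visit WM; enqueue OV, JT → queue [BU, DZ, HI, BF, TY, ZF, EU, NT, CY, OV, JT]
Visit BU → queue [DZ, HI, BF, TY, ZF, EU, NT, CY, OV, JT]
Visit DZ; enqueue IR → queue [HI, BF, TY, ZF, EU, NT, CY, OV, JT, IR]
Visit HI → queue [BF, TY, ZF, EU, NT, CY, OV, JT, IR]
Visit BF → queue [TY, ZF, EU, NT, CY, OV, JT, IR]
Visit TY → queue [ZF, EU, NT, CY, OV, JT, IR]
Visit ZF; enqueue EA → queue [EU, NT, CY, OV, JT, IR, EA]
Visit EU → queue [NT, CY, OV, JT, IR, EA]
Visit NT → queue [CY, OV, JT, IR, EA]
Visit CY → queue [OV, JT, IR, EA]
Visit OV → queue [JT, IR, EA]
Visit JT → queue [IR, EA]
Visit IR → queue [EA]
Visit EA → queue []

CR, KE, WM, BU, DZ, HI, BF, TY, ZF, EU, NT, CY, OV, JT, IR, EA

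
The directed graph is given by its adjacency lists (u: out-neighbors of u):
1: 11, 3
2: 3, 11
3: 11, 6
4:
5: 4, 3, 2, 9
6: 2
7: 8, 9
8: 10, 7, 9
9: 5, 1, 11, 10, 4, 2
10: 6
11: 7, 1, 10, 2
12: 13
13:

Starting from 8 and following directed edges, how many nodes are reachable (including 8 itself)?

11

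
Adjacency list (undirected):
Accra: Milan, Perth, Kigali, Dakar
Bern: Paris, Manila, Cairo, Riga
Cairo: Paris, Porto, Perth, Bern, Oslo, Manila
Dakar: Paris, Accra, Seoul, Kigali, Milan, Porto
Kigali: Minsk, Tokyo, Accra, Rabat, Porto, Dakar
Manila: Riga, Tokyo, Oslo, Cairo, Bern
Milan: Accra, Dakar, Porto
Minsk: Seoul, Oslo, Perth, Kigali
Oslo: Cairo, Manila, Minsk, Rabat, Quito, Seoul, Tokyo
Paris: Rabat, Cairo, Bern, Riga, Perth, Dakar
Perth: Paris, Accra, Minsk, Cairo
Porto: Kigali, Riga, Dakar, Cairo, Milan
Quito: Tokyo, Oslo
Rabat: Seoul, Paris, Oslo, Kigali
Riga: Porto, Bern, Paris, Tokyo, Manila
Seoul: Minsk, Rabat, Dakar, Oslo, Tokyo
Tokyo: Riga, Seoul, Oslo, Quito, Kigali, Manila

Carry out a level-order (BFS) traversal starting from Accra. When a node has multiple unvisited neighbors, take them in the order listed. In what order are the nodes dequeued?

Visit Accra; enqueue Milan, Perth, Kigali, Dakar → queue [Milan, Perth, Kigali, Dakar]
Visit Milan; enqueue Porto → queue [Perth, Kigali, Dakar, Porto]
Visit Perth; enqueue Paris, Minsk, Cairo → queue [Kigali, Dakar, Porto, Paris, Minsk, Cairo]
Visit Kigali; enqueue Tokyo, Rabat → queue [Dakar, Porto, Paris, Minsk, Cairo, Tokyo, Rabat]
Visit Dakar; enqueue Seoul → queue [Porto, Paris, Minsk, Cairo, Tokyo, Rabat, Seoul]
Visit Porto; enqueue Riga → queue [Paris, Minsk, Cairo, Tokyo, Rabat, Seoul, Riga]
Visit Paris; enqueue Bern → queue [Minsk, Cairo, Tokyo, Rabat, Seoul, Riga, Bern]
Visit Minsk; enqueue Oslo → queue [Cairo, Tokyo, Rabat, Seoul, Riga, Bern, Oslo]
Visit Cairo; enqueue Manila → queue [Tokyo, Rabat, Seoul, Riga, Bern, Oslo, Manila]
Visit Tokyo; enqueue Quito → queue [Rabat, Seoul, Riga, Bern, Oslo, Manila, Quito]
Visit Rabat → queue [Seoul, Riga, Bern, Oslo, Manila, Quito]
Visit Seoul → queue [Riga, Bern, Oslo, Manila, Quito]
Visit Riga → queue [Bern, Oslo, Manila, Quito]
Visit Bern → queue [Oslo, Manila, Quito]
Visit Oslo → queue [Manila, Quito]
Visit Manila → queue [Quito]
Visit Quito → queue []

Accra → Milan → Perth → Kigali → Dakar → Porto → Paris → Minsk → Cairo → Tokyo → Rabat → Seoul → Riga → Bern → Oslo → Manila → Quito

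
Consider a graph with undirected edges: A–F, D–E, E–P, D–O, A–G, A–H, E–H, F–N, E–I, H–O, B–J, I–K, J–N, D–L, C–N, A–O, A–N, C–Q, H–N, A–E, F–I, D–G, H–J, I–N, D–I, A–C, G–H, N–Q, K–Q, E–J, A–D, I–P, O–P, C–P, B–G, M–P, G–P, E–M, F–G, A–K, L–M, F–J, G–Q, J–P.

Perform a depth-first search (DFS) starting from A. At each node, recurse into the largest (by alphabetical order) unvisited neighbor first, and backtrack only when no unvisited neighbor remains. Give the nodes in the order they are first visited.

Visit A
A → O
O → P
P → M
M → L
L → D
D → I
I → N
N → Q
Q → K
Q → G
G → H
H → J
J → F
J → E
J → B
Q → C

A, O, P, M, L, D, I, N, Q, K, G, H, J, F, E, B, C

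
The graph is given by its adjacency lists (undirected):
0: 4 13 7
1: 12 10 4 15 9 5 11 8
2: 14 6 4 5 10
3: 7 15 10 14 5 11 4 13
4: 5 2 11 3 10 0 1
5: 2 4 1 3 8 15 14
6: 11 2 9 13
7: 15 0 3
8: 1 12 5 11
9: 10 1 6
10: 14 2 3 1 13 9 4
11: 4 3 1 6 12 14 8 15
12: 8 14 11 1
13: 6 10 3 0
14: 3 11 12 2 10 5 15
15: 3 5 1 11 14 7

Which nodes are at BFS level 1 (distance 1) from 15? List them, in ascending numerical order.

1, 3, 5, 7, 11, 14

Level 0: 15
Level 1: 1, 3, 5, 7, 11, 14
Level 2: 0, 2, 4, 6, 8, 9, 10, 12, 13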